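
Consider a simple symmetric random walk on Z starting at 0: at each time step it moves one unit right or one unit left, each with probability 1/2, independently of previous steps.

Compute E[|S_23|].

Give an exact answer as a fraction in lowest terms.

Answer: 2028117/524288

Derivation:
S_23 takes values m ≡ 1 (mod 2) with |m| ≤ 23; P(S_23=m) = C(23,(23+m)/2)/2^23.
Total paths: 2^23 = 8388608
Distribution: P(S=-23)=1/8388608, P(S=-21)=23/8388608, P(S=-19)=253/8388608, P(S=-17)=1771/8388608, P(S=-15)=8855/8388608, P(S=-13)=33649/8388608, P(S=-11)=100947/8388608, P(S=-9)=245157/8388608, P(S=-7)=490314/8388608, P(S=-5)=817190/8388608, P(S=-3)=1144066/8388608, P(S=-1)=1352078/8388608, P(S=1)=1352078/8388608, P(S=3)=1144066/8388608, P(S=5)=817190/8388608, P(S=7)=490314/8388608, P(S=9)=245157/8388608, P(S=11)=100947/8388608, P(S=13)=33649/8388608, P(S=15)=8855/8388608, P(S=17)=1771/8388608, P(S=19)=253/8388608, P(S=21)=23/8388608, P(S=23)=1/8388608
E[|S_23|] = Σ_m |m|·P(S_23=m) = 32449872/8388608 = 2028117/524288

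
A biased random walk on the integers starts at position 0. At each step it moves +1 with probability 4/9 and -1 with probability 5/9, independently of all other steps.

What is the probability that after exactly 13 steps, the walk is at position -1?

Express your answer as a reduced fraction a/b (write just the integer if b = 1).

To reach position -1 after 13 steps: need 6 steps of +1 and 7 steps of -1.
Number of such sequences: C(13,6) = 1716
Each has probability (4/9)^6 · (5/9)^7 = 320000000/2541865828329
P = 1716 · 320000000/2541865828329 = 183040000000/847288609443

Answer: 183040000000/847288609443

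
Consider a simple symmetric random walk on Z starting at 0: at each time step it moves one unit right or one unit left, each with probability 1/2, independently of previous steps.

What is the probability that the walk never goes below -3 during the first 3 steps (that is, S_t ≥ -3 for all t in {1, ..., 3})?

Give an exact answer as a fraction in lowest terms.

Answer: 1

Derivation:
Let f(t,s) = #length-t paths at position s with S_1..S_t all ≥ -3.
f(t,s) = f(t-1,s-1) + f(t-1,s+1) for s ≥ -3; f(t,s) = 0 for s < -3.
t=0: f(0,0)=1
t=1: f(1,-1)=1 f(1,1)=1
t=2: f(2,-2)=1 f(2,0)=2 f(2,2)=1
t=3: f(3,-3)=1 f(3,-1)=3 f(3,1)=3 f(3,3)=1
Σ_s f(3,s) = 8
P = 8/8 = 1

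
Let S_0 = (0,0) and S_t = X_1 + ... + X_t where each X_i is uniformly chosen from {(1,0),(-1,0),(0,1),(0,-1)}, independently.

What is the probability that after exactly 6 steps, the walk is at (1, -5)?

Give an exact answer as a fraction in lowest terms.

Answer: 3/2048

Derivation:
Let h be the number of horizontal steps (so 6-h are vertical). To end at (1,-5) need (h+1)/2 right-steps and ((6-h)-5)/2 up-steps.
Sum over h with 1 ≤ h ≤ 1, h ≡ 1 (mod 2), 6-h ≡ 1 (mod 2):
h=1: C(6,1)·C(1,1)·C(5,0) = 6·1·1 = 6
Total favorable: 6
Total paths: 4^6 = 4096
P = 6/4096 = 3/2048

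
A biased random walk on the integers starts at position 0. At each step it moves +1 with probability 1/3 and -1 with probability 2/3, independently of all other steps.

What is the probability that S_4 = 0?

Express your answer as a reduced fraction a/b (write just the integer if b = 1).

To be at 0 after 4 steps: need exactly 2 steps of +1 and 2 of -1.
Number of such sequences: C(4,2) = 6
Each has probability (1/3)^2 · (2/3)^2 = 4/81
P = 6 · 4/81 = 8/27

Answer: 8/27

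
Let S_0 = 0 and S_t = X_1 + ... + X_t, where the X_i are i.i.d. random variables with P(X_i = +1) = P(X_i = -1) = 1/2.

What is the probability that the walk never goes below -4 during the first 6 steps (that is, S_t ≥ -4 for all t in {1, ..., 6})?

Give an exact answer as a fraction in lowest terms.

Answer: 31/32

Derivation:
Let f(t,s) = #length-t paths at position s with S_1..S_t all ≥ -4.
f(t,s) = f(t-1,s-1) + f(t-1,s+1) for s ≥ -4; f(t,s) = 0 for s < -4.
t=0: f(0,0)=1
t=1: f(1,-1)=1 f(1,1)=1
t=2: f(2,-2)=1 f(2,0)=2 f(2,2)=1
t=3: f(3,-3)=1 f(3,-1)=3 f(3,1)=3 f(3,3)=1
t=4: f(4,-4)=1 f(4,-2)=4 f(4,0)=6 f(4,2)=4 f(4,4)=1
t=5: f(5,-3)=5 f(5,-1)=10 f(5,1)=10 f(5,3)=5 f(5,5)=1
t=6: f(6,-4)=5 f(6,-2)=15 f(6,0)=20 f(6,2)=15 f(6,4)=6 f(6,6)=1
Σ_s f(6,s) = 62
P = 62/64 = 31/32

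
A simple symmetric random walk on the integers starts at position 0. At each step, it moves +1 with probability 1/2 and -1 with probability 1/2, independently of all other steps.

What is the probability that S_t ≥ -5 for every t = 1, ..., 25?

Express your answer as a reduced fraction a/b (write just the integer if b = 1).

Answer: 3231615/4194304

Derivation:
Let f(t,s) = #length-t paths at position s with S_1..S_t all ≥ -5.
f(t,s) = f(t-1,s-1) + f(t-1,s+1) for s ≥ -5; f(t,s) = 0 for s < -5.
t=0: f(0,0)=1
t=1: f(1,-1)=1 f(1,1)=1
t=2: f(2,-2)=1 f(2,0)=2 f(2,2)=1
t=3: f(3,-3)=1 f(3,-1)=3 f(3,1)=3 f(3,3)=1
t=4: f(4,-4)=1 f(4,-2)=4 f(4,0)=6 f(4,2)=4 f(4,4)=1
t=5: f(5,-5)=1 f(5,-3)=5 f(5,-1)=10 f(5,1)=10 f(5,3)=5 f(5,5)=1
t=6: f(6,-4)=6 f(6,-2)=15 f(6,0)=20 f(6,2)=15 f(6,4)=6 f(6,6)=1
t=7: f(7,-5)=6 f(7,-3)=21 f(7,-1)=35 f(7,1)=35 f(7,3)=21 f(7,5)=7 f(7,7)=1
t=8: f(8,-4)=27 f(8,-2)=56 f(8,0)=70 f(8,2)=56 f(8,4)=28 f(8,6)=8 f(8,8)=1
t=9: f(9,-5)=27 f(9,-3)=83 f(9,-1)=126 f(9,1)=126 f(9,3)=84 f(9,5)=36 f(9,7)=9 f(9,9)=1
t=10: f(10,-4)=110 f(10,-2)=209 f(10,0)=252 f(10,2)=210 f(10,4)=120 f(10,6)=45 f(10,8)=10 f(10,10)=1
t=11: f(11,-5)=110 f(11,-3)=319 f(11,-1)=461 f(11,1)=462 f(11,3)=330 f(11,5)=165 f(11,7)=55 f(11,9)=11 f(11,11)=1
t=12: f(12,-4)=429 f(12,-2)=780 f(12,0)=923 f(12,2)=792 f(12,4)=495 f(12,6)=220 f(12,8)=66 f(12,10)=12 f(12,12)=1
t=13: f(13,-5)=429 f(13,-3)=1209 f(13,-1)=1703 f(13,1)=1715 f(13,3)=1287 f(13,5)=715 f(13,7)=286 f(13,9)=78 f(13,11)=13 f(13,13)=1
t=14: f(14,-4)=1638 f(14,-2)=2912 f(14,0)=3418 f(14,2)=3002 f(14,4)=2002 f(14,6)=1001 f(14,8)=364 f(14,10)=91 f(14,12)=14 f(14,14)=1
t=15: f(15,-5)=1638 f(15,-3)=4550 f(15,-1)=6330 f(15,1)=6420 f(15,3)=5004 f(15,5)=3003 f(15,7)=1365 f(15,9)=455 f(15,11)=105 f(15,13)=15 f(15,15)=1
t=16: f(16,-4)=6188 f(16,-2)=10880 f(16,0)=12750 f(16,2)=11424 f(16,4)=8007 f(16,6)=4368 f(16,8)=1820 f(16,10)=560 f(16,12)=120 f(16,14)=16 f(16,16)=1
t=17: f(17,-5)=6188 f(17,-3)=17068 f(17,-1)=23630 f(17,1)=24174 f(17,3)=19431 f(17,5)=12375 f(17,7)=6188 f(17,9)=2380 f(17,11)=680 f(17,13)=136 f(17,15)=17 f(17,17)=1
t=18: f(18,-4)=23256 f(18,-2)=40698 f(18,0)=47804 f(18,2)=43605 f(18,4)=31806 f(18,6)=18563 f(18,8)=8568 f(18,10)=3060 f(18,12)=816 f(18,14)=153 f(18,16)=18 f(18,18)=1
t=19: f(19,-5)=23256 f(19,-3)=63954 f(19,-1)=88502 f(19,1)=91409 f(19,3)=75411 f(19,5)=50369 f(19,7)=27131 f(19,9)=11628 f(19,11)=3876 f(19,13)=969 f(19,15)=171 f(19,17)=19 f(19,19)=1
t=20: f(20,-4)=87210 f(20,-2)=152456 f(20,0)=179911 f(20,2)=166820 f(20,4)=125780 f(20,6)=77500 f(20,8)=38759 f(20,10)=15504 f(20,12)=4845 f(20,14)=1140 f(20,16)=190 f(20,18)=20 f(20,20)=1
t=21: f(21,-5)=87210 f(21,-3)=239666 f(21,-1)=332367 f(21,1)=346731 f(21,3)=292600 f(21,5)=203280 f(21,7)=116259 f(21,9)=54263 f(21,11)=20349 f(21,13)=5985 f(21,15)=1330 f(21,17)=210 f(21,19)=21 f(21,21)=1
t=22: f(22,-4)=326876 f(22,-2)=572033 f(22,0)=679098 f(22,2)=639331 f(22,4)=495880 f(22,6)=319539 f(22,8)=170522 f(22,10)=74612 f(22,12)=26334 f(22,14)=7315 f(22,16)=1540 f(22,18)=231 f(22,20)=22 f(22,22)=1
t=23: f(23,-5)=326876 f(23,-3)=898909 f(23,-1)=1251131 f(23,1)=1318429 f(23,3)=1135211 f(23,5)=815419 f(23,7)=490061 f(23,9)=245134 f(23,11)=100946 f(23,13)=33649 f(23,15)=8855 f(23,17)=1771 f(23,19)=253 f(23,21)=23 f(23,23)=1
t=24: f(24,-4)=1225785 f(24,-2)=2150040 f(24,0)=2569560 f(24,2)=2453640 f(24,4)=1950630 f(24,6)=1305480 f(24,8)=735195 f(24,10)=346080 f(24,12)=134595 f(24,14)=42504 f(24,16)=10626 f(24,18)=2024 f(24,20)=276 f(24,22)=24 f(24,24)=1
t=25: f(25,-5)=1225785 f(25,-3)=3375825 f(25,-1)=4719600 f(25,1)=5023200 f(25,3)=4404270 f(25,5)=3256110 f(25,7)=2040675 f(25,9)=1081275 f(25,11)=480675 f(25,13)=177099 f(25,15)=53130 f(25,17)=12650 f(25,19)=2300 f(25,21)=300 f(25,23)=25 f(25,25)=1
Σ_s f(25,s) = 25852920
P = 25852920/33554432 = 3231615/4194304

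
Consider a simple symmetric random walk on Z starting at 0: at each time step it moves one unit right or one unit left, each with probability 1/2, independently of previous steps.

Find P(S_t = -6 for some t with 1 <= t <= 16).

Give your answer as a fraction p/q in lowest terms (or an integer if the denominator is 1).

Count via complement. Let g(t,s) = #length-t paths at position s with S_1..S_t all ≠ -6.
g(t,s) = g(t-1,s-1) + g(t-1,s+1) for s ≠ -6; g(t,-6) = 0.
t=0: g(0,0)=1
t=1: g(1,-1)=1 g(1,1)=1
t=2: g(2,-2)=1 g(2,0)=2 g(2,2)=1
t=3: g(3,-3)=1 g(3,-1)=3 g(3,1)=3 g(3,3)=1
t=4: g(4,-4)=1 g(4,-2)=4 g(4,0)=6 g(4,2)=4 g(4,4)=1
t=5: g(5,-5)=1 g(5,-3)=5 g(5,-1)=10 g(5,1)=10 g(5,3)=5 g(5,5)=1
t=6: g(6,-4)=6 g(6,-2)=15 g(6,0)=20 g(6,2)=15 g(6,4)=6 g(6,6)=1
t=7: g(7,-5)=6 g(7,-3)=21 g(7,-1)=35 g(7,1)=35 g(7,3)=21 g(7,5)=7 g(7,7)=1
t=8: g(8,-4)=27 g(8,-2)=56 g(8,0)=70 g(8,2)=56 g(8,4)=28 g(8,6)=8 g(8,8)=1
t=9: g(9,-5)=27 g(9,-3)=83 g(9,-1)=126 g(9,1)=126 g(9,3)=84 g(9,5)=36 g(9,7)=9 g(9,9)=1
t=10: g(10,-4)=110 g(10,-2)=209 g(10,0)=252 g(10,2)=210 g(10,4)=120 g(10,6)=45 g(10,8)=10 g(10,10)=1
t=11: g(11,-5)=110 g(11,-3)=319 g(11,-1)=461 g(11,1)=462 g(11,3)=330 g(11,5)=165 g(11,7)=55 g(11,9)=11 g(11,11)=1
t=12: g(12,-4)=429 g(12,-2)=780 g(12,0)=923 g(12,2)=792 g(12,4)=495 g(12,6)=220 g(12,8)=66 g(12,10)=12 g(12,12)=1
t=13: g(13,-5)=429 g(13,-3)=1209 g(13,-1)=1703 g(13,1)=1715 g(13,3)=1287 g(13,5)=715 g(13,7)=286 g(13,9)=78 g(13,11)=13 g(13,13)=1
t=14: g(14,-4)=1638 g(14,-2)=2912 g(14,0)=3418 g(14,2)=3002 g(14,4)=2002 g(14,6)=1001 g(14,8)=364 g(14,10)=91 g(14,12)=14 g(14,14)=1
t=15: g(15,-5)=1638 g(15,-3)=4550 g(15,-1)=6330 g(15,1)=6420 g(15,3)=5004 g(15,5)=3003 g(15,7)=1365 g(15,9)=455 g(15,11)=105 g(15,13)=15 g(15,15)=1
t=16: g(16,-4)=6188 g(16,-2)=10880 g(16,0)=12750 g(16,2)=11424 g(16,4)=8007 g(16,6)=4368 g(16,8)=1820 g(16,10)=560 g(16,12)=120 g(16,14)=16 g(16,16)=1
Paths never hitting -6: Σ_s g(16,s) = 56134
Paths hitting -6: 2^16 - 56134 = 9402
P = 9402/65536 = 4701/32768

Answer: 4701/32768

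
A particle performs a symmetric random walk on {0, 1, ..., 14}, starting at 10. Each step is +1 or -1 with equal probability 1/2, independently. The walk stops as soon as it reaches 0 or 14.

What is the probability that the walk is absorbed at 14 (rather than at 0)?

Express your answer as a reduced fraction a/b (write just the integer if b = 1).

Symmetric walk (p = 1/2): the harmonic-function argument gives P(hit 14 before 0 | start at 10) = a/N.
P = 10/14 = 5/7

Answer: 5/7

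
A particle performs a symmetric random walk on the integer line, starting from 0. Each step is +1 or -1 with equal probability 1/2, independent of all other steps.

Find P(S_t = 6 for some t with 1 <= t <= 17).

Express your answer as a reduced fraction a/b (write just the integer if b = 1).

Answer: 4701/32768

Derivation:
Count via complement. Let g(t,s) = #length-t paths at position s with S_1..S_t all ≠ 6.
g(t,s) = g(t-1,s-1) + g(t-1,s+1) for s ≠ 6; g(t,6) = 0.
t=0: g(0,0)=1
t=1: g(1,-1)=1 g(1,1)=1
t=2: g(2,-2)=1 g(2,0)=2 g(2,2)=1
t=3: g(3,-3)=1 g(3,-1)=3 g(3,1)=3 g(3,3)=1
t=4: g(4,-4)=1 g(4,-2)=4 g(4,0)=6 g(4,2)=4 g(4,4)=1
t=5: g(5,-5)=1 g(5,-3)=5 g(5,-1)=10 g(5,1)=10 g(5,3)=5 g(5,5)=1
t=6: g(6,-6)=1 g(6,-4)=6 g(6,-2)=15 g(6,0)=20 g(6,2)=15 g(6,4)=6
t=7: g(7,-7)=1 g(7,-5)=7 g(7,-3)=21 g(7,-1)=35 g(7,1)=35 g(7,3)=21 g(7,5)=6
t=8: g(8,-8)=1 g(8,-6)=8 g(8,-4)=28 g(8,-2)=56 g(8,0)=70 g(8,2)=56 g(8,4)=27
t=9: g(9,-9)=1 g(9,-7)=9 g(9,-5)=36 g(9,-3)=84 g(9,-1)=126 g(9,1)=126 g(9,3)=83 g(9,5)=27
t=10: g(10,-10)=1 g(10,-8)=10 g(10,-6)=45 g(10,-4)=120 g(10,-2)=210 g(10,0)=252 g(10,2)=209 g(10,4)=110
t=11: g(11,-11)=1 g(11,-9)=11 g(11,-7)=55 g(11,-5)=165 g(11,-3)=330 g(11,-1)=462 g(11,1)=461 g(11,3)=319 g(11,5)=110
t=12: g(12,-12)=1 g(12,-10)=12 g(12,-8)=66 g(12,-6)=220 g(12,-4)=495 g(12,-2)=792 g(12,0)=923 g(12,2)=780 g(12,4)=429
t=13: g(13,-13)=1 g(13,-11)=13 g(13,-9)=78 g(13,-7)=286 g(13,-5)=715 g(13,-3)=1287 g(13,-1)=1715 g(13,1)=1703 g(13,3)=1209 g(13,5)=429
t=14: g(14,-14)=1 g(14,-12)=14 g(14,-10)=91 g(14,-8)=364 g(14,-6)=1001 g(14,-4)=2002 g(14,-2)=3002 g(14,0)=3418 g(14,2)=2912 g(14,4)=1638
t=15: g(15,-15)=1 g(15,-13)=15 g(15,-11)=105 g(15,-9)=455 g(15,-7)=1365 g(15,-5)=3003 g(15,-3)=5004 g(15,-1)=6420 g(15,1)=6330 g(15,3)=4550 g(15,5)=1638
t=16: g(16,-16)=1 g(16,-14)=16 g(16,-12)=120 g(16,-10)=560 g(16,-8)=1820 g(16,-6)=4368 g(16,-4)=8007 g(16,-2)=11424 g(16,0)=12750 g(16,2)=10880 g(16,4)=6188
t=17: g(17,-17)=1 g(17,-15)=17 g(17,-13)=136 g(17,-11)=680 g(17,-9)=2380 g(17,-7)=6188 g(17,-5)=12375 g(17,-3)=19431 g(17,-1)=24174 g(17,1)=23630 g(17,3)=17068 g(17,5)=6188
Paths never hitting 6: Σ_s g(17,s) = 112268
Paths hitting 6: 2^17 - 112268 = 18804
P = 18804/131072 = 4701/32768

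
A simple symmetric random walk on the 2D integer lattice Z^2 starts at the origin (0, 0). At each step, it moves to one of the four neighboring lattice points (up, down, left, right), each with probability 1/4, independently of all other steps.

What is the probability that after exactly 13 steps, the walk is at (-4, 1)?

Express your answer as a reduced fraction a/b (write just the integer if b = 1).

Let h be the number of horizontal steps (so 13-h are vertical). To end at (-4,1) need (h-4)/2 right-steps and ((13-h)+1)/2 up-steps.
Sum over h with 4 ≤ h ≤ 12, h ≡ 0 (mod 2), 13-h ≡ 1 (mod 2):
h=4: C(13,4)·C(4,0)·C(9,5) = 715·1·126 = 90090
h=6: C(13,6)·C(6,1)·C(7,4) = 1716·6·35 = 360360
h=8: C(13,8)·C(8,2)·C(5,3) = 1287·28·10 = 360360
h=10: C(13,10)·C(10,3)·C(3,2) = 286·120·3 = 102960
h=12: C(13,12)·C(12,4)·C(1,1) = 13·495·1 = 6435
Total favorable: 920205
Total paths: 4^13 = 67108864
P = 920205/67108864 = 920205/67108864

Answer: 920205/67108864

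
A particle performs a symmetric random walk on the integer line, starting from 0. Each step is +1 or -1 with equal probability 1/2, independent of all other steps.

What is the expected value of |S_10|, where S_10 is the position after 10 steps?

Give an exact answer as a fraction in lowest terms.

S_10 takes values m ≡ 0 (mod 2) with |m| ≤ 10; P(S_10=m) = C(10,(10+m)/2)/2^10.
Total paths: 2^10 = 1024
Distribution: P(S=-10)=1/1024, P(S=-8)=10/1024, P(S=-6)=45/1024, P(S=-4)=120/1024, P(S=-2)=210/1024, P(S=0)=252/1024, P(S=2)=210/1024, P(S=4)=120/1024, P(S=6)=45/1024, P(S=8)=10/1024, P(S=10)=1/1024
E[|S_10|] = Σ_m |m|·P(S_10=m) = 2520/1024 = 315/128

Answer: 315/128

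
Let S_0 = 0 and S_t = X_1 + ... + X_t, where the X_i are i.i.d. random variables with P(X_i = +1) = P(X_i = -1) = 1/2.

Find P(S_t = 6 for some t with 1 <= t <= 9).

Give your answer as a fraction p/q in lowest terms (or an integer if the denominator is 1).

Count via complement. Let g(t,s) = #length-t paths at position s with S_1..S_t all ≠ 6.
g(t,s) = g(t-1,s-1) + g(t-1,s+1) for s ≠ 6; g(t,6) = 0.
t=0: g(0,0)=1
t=1: g(1,-1)=1 g(1,1)=1
t=2: g(2,-2)=1 g(2,0)=2 g(2,2)=1
t=3: g(3,-3)=1 g(3,-1)=3 g(3,1)=3 g(3,3)=1
t=4: g(4,-4)=1 g(4,-2)=4 g(4,0)=6 g(4,2)=4 g(4,4)=1
t=5: g(5,-5)=1 g(5,-3)=5 g(5,-1)=10 g(5,1)=10 g(5,3)=5 g(5,5)=1
t=6: g(6,-6)=1 g(6,-4)=6 g(6,-2)=15 g(6,0)=20 g(6,2)=15 g(6,4)=6
t=7: g(7,-7)=1 g(7,-5)=7 g(7,-3)=21 g(7,-1)=35 g(7,1)=35 g(7,3)=21 g(7,5)=6
t=8: g(8,-8)=1 g(8,-6)=8 g(8,-4)=28 g(8,-2)=56 g(8,0)=70 g(8,2)=56 g(8,4)=27
t=9: g(9,-9)=1 g(9,-7)=9 g(9,-5)=36 g(9,-3)=84 g(9,-1)=126 g(9,1)=126 g(9,3)=83 g(9,5)=27
Paths never hitting 6: Σ_s g(9,s) = 492
Paths hitting 6: 2^9 - 492 = 20
P = 20/512 = 5/128

Answer: 5/128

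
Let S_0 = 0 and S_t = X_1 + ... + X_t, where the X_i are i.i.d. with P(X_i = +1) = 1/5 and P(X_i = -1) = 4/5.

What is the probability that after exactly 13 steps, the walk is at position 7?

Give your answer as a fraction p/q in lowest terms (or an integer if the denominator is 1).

Answer: 18304/1220703125

Derivation:
To reach position 7 after 13 steps: need 10 steps of +1 and 3 steps of -1.
Number of such sequences: C(13,10) = 286
Each has probability (1/5)^10 · (4/5)^3 = 64/1220703125
P = 286 · 64/1220703125 = 18304/1220703125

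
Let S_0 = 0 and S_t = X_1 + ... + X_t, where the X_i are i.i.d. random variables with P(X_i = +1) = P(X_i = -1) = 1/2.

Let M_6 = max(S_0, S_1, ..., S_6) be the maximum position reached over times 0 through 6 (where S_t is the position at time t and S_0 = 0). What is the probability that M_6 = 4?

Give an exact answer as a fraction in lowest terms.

Answer: 3/32

Derivation:
Let M_6 = max(S_0,...,S_6). Use the reflection principle: for j ≥ 1, #{paths with M_6 ≥ j} = #{S_6 ≥ j} + #{S_6 ≥ j+1}.
By reflection, #{M_6 ≥ 4} = #{S_6 ≥ 4} + #{S_6 ≥ 5} = 7 + 1 = 8.
#{M_6 ≥ 5} = #{S_6 ≥ 5} + #{S_6 ≥ 6} = 1 + 1 = 2.
#{M_6 = 4} = 8 - 2 = 6.
P(M_6 = 4) = 6/64 = 3/32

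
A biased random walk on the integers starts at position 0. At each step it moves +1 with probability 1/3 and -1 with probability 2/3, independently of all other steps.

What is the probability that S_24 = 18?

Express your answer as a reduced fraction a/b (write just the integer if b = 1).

Answer: 16192/282429536481

Derivation:
To reach position 18 after 24 steps: need 21 steps of +1 and 3 steps of -1.
Number of such sequences: C(24,21) = 2024
Each has probability (1/3)^21 · (2/3)^3 = 8/282429536481
P = 2024 · 8/282429536481 = 16192/282429536481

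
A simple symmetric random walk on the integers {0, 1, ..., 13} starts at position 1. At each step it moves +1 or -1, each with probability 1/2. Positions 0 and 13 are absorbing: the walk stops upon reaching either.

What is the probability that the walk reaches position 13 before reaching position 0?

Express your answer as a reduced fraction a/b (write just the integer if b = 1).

Answer: 1/13

Derivation:
Symmetric walk (p = 1/2): the harmonic-function argument gives P(hit 13 before 0 | start at 1) = a/N.
P = 1/13 = 1/13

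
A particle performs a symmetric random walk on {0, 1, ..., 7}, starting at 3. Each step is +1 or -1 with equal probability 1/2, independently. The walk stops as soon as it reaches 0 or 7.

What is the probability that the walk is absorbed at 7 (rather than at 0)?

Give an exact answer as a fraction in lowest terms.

Symmetric walk (p = 1/2): the harmonic-function argument gives P(hit 7 before 0 | start at 3) = a/N.
P = 3/7 = 3/7

Answer: 3/7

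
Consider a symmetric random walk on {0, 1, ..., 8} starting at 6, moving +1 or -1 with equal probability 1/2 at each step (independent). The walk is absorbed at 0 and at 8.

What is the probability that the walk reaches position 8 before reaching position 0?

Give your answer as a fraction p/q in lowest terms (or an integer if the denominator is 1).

Answer: 3/4

Derivation:
Symmetric walk (p = 1/2): the harmonic-function argument gives P(hit 8 before 0 | start at 6) = a/N.
P = 6/8 = 3/4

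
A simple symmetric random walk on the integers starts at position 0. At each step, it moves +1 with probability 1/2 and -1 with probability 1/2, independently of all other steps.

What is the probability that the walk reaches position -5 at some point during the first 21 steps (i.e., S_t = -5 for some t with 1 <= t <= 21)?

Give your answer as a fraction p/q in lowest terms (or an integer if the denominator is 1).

Count via complement. Let g(t,s) = #length-t paths at position s with S_1..S_t all ≠ -5.
g(t,s) = g(t-1,s-1) + g(t-1,s+1) for s ≠ -5; g(t,-5) = 0.
t=0: g(0,0)=1
t=1: g(1,-1)=1 g(1,1)=1
t=2: g(2,-2)=1 g(2,0)=2 g(2,2)=1
t=3: g(3,-3)=1 g(3,-1)=3 g(3,1)=3 g(3,3)=1
t=4: g(4,-4)=1 g(4,-2)=4 g(4,0)=6 g(4,2)=4 g(4,4)=1
t=5: g(5,-3)=5 g(5,-1)=10 g(5,1)=10 g(5,3)=5 g(5,5)=1
t=6: g(6,-4)=5 g(6,-2)=15 g(6,0)=20 g(6,2)=15 g(6,4)=6 g(6,6)=1
t=7: g(7,-3)=20 g(7,-1)=35 g(7,1)=35 g(7,3)=21 g(7,5)=7 g(7,7)=1
t=8: g(8,-4)=20 g(8,-2)=55 g(8,0)=70 g(8,2)=56 g(8,4)=28 g(8,6)=8 g(8,8)=1
t=9: g(9,-3)=75 g(9,-1)=125 g(9,1)=126 g(9,3)=84 g(9,5)=36 g(9,7)=9 g(9,9)=1
t=10: g(10,-4)=75 g(10,-2)=200 g(10,0)=251 g(10,2)=210 g(10,4)=120 g(10,6)=45 g(10,8)=10 g(10,10)=1
t=11: g(11,-3)=275 g(11,-1)=451 g(11,1)=461 g(11,3)=330 g(11,5)=165 g(11,7)=55 g(11,9)=11 g(11,11)=1
t=12: g(12,-4)=275 g(12,-2)=726 g(12,0)=912 g(12,2)=791 g(12,4)=495 g(12,6)=220 g(12,8)=66 g(12,10)=12 g(12,12)=1
t=13: g(13,-3)=1001 g(13,-1)=1638 g(13,1)=1703 g(13,3)=1286 g(13,5)=715 g(13,7)=286 g(13,9)=78 g(13,11)=13 g(13,13)=1
t=14: g(14,-4)=1001 g(14,-2)=2639 g(14,0)=3341 g(14,2)=2989 g(14,4)=2001 g(14,6)=1001 g(14,8)=364 g(14,10)=91 g(14,12)=14 g(14,14)=1
t=15: g(15,-3)=3640 g(15,-1)=5980 g(15,1)=6330 g(15,3)=4990 g(15,5)=3002 g(15,7)=1365 g(15,9)=455 g(15,11)=105 g(15,13)=15 g(15,15)=1
t=16: g(16,-4)=3640 g(16,-2)=9620 g(16,0)=12310 g(16,2)=11320 g(16,4)=7992 g(16,6)=4367 g(16,8)=1820 g(16,10)=560 g(16,12)=120 g(16,14)=16 g(16,16)=1
t=17: g(17,-3)=13260 g(17,-1)=21930 g(17,1)=23630 g(17,3)=19312 g(17,5)=12359 g(17,7)=6187 g(17,9)=2380 g(17,11)=680 g(17,13)=136 g(17,15)=17 g(17,17)=1
t=18: g(18,-4)=13260 g(18,-2)=35190 g(18,0)=45560 g(18,2)=42942 g(18,4)=31671 g(18,6)=18546 g(18,8)=8567 g(18,10)=3060 g(18,12)=816 g(18,14)=153 g(18,16)=18 g(18,18)=1
t=19: g(19,-3)=48450 g(19,-1)=80750 g(19,1)=88502 g(19,3)=74613 g(19,5)=50217 g(19,7)=27113 g(19,9)=11627 g(19,11)=3876 g(19,13)=969 g(19,15)=171 g(19,17)=19 g(19,19)=1
t=20: g(20,-4)=48450 g(20,-2)=129200 g(20,0)=169252 g(20,2)=163115 g(20,4)=124830 g(20,6)=77330 g(20,8)=38740 g(20,10)=15503 g(20,12)=4845 g(20,14)=1140 g(20,16)=190 g(20,18)=20 g(20,20)=1
t=21: g(21,-3)=177650 g(21,-1)=298452 g(21,1)=332367 g(21,3)=287945 g(21,5)=202160 g(21,7)=116070 g(21,9)=54243 g(21,11)=20348 g(21,13)=5985 g(21,15)=1330 g(21,17)=210 g(21,19)=21 g(21,21)=1
Paths never hitting -5: Σ_s g(21,s) = 1496782
Paths hitting -5: 2^21 - 1496782 = 600370
P = 600370/2097152 = 300185/1048576

Answer: 300185/1048576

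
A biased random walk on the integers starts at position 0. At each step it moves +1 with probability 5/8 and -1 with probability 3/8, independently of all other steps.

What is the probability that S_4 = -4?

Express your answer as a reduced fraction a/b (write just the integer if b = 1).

Answer: 81/4096

Derivation:
To reach position -4 after 4 steps: need 0 steps of +1 and 4 steps of -1.
Number of such sequences: C(4,0) = 1
Each has probability (5/8)^0 · (3/8)^4 = 81/4096
P = 1 · 81/4096 = 81/4096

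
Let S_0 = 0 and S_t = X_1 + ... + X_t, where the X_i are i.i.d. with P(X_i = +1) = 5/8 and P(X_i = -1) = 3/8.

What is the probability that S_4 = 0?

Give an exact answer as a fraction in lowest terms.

To be at 0 after 4 steps: need exactly 2 steps of +1 and 2 of -1.
Number of such sequences: C(4,2) = 6
Each has probability (5/8)^2 · (3/8)^2 = 225/4096
P = 6 · 225/4096 = 675/2048

Answer: 675/2048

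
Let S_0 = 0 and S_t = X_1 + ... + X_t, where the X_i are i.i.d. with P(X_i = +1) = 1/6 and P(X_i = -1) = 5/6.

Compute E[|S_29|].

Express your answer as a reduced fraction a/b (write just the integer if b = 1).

S_29 takes values m ≡ 1 (mod 2) with |m| ≤ 29; P(S_29=m) = C(29,(29+m)/2) · (1/6)^((29+m)/2) · (5/6)^((29-m)/2).
Distribution: P(S=-29)=186264514923095703125/36845653286788892983296, P(S=-27)=1080334186553955078125/36845653286788892983296, P(S=-25)=1512467861175537109375/18422826643394446491648, P(S=-23)=302493572235107421875/2046980738154938499072, P(S=-21)=786483287811279296875/4093961476309876998144, P(S=-19)=786483287811279296875/4093961476309876998144, P(S=-17)=157296657562255859375/1023490369077469249536, P(S=-15)=103366374969482421875/1023490369077469249536, P(S=-13)=227406024932861328125/4093961476309876998144, P(S=-11)=318368434906005859375/12281884428929630994432, P(S=-9)=63673686981201171875/6140942214464815497216, P(S=-7)=21996364593505859375/6140942214464815497216, P(S=-5)=4399272918701171875/4093961476309876998144, P(S=-3)=1150579071044921875/4093961476309876998144, P(S=-1)=32873687744140625/511745184538734624768, P(S=1)=6574737548828125/511745184538734624768, P(S=3)=9204632568359375/4093961476309876998144, P(S=5)=1407767333984375/4093961476309876998144, P(S=7)=281553466796875/6140942214464815497216, P(S=9)=32600927734375/6140942214464815497216, P(S=11)=6520185546875/12281884428929630994432, P(S=13)=186291015625/4093961476309876998144, P(S=15)=3387109375/1023490369077469249536, P(S=17)=206171875/1023490369077469249536, P(S=19)=41234375/4093961476309876998144, P(S=21)=1649375/4093961476309876998144, P(S=23)=25375/2046980738154938499072, P(S=25)=5075/18422826643394446491648, P(S=27)=145/36845653286788892983296, P(S=29)=1/36845653286788892983296
E[|S_29|] = Σ_m |m|·P(S_29=m) = 14840643646637193928603/767617776808101937152

Answer: 14840643646637193928603/767617776808101937152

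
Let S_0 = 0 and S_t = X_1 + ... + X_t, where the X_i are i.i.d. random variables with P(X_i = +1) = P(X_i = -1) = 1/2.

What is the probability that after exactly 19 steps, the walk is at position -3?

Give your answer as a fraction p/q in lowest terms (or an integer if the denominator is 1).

Answer: 37791/262144

Derivation:
To reach position -3 after 19 steps: need 8 steps of +1 and 11 of -1.
Favorable paths: C(19,8) = 75582
Total paths: 2^19 = 524288
P = 75582/524288 = 37791/262144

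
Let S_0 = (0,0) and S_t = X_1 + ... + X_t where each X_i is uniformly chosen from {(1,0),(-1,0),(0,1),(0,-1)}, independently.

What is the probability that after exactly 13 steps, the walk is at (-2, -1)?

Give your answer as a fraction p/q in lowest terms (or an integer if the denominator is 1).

Answer: 552123/16777216

Derivation:
Let h be the number of horizontal steps (so 13-h are vertical). To end at (-2,-1) need (h-2)/2 right-steps and ((13-h)-1)/2 up-steps.
Sum over h with 2 ≤ h ≤ 12, h ≡ 0 (mod 2), 13-h ≡ 1 (mod 2):
h=2: C(13,2)·C(2,0)·C(11,5) = 78·1·462 = 36036
h=4: C(13,4)·C(4,1)·C(9,4) = 715·4·126 = 360360
h=6: C(13,6)·C(6,2)·C(7,3) = 1716·15·35 = 900900
h=8: C(13,8)·C(8,3)·C(5,2) = 1287·56·10 = 720720
h=10: C(13,10)·C(10,4)·C(3,1) = 286·210·3 = 180180
h=12: C(13,12)·C(12,5)·C(1,0) = 13·792·1 = 10296
Total favorable: 2208492
Total paths: 4^13 = 67108864
P = 2208492/67108864 = 552123/16777216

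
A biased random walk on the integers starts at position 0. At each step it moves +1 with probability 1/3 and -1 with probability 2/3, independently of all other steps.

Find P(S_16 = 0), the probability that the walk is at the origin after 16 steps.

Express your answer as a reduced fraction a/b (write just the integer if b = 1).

To be at 0 after 16 steps: need exactly 8 steps of +1 and 8 of -1.
Number of such sequences: C(16,8) = 12870
Each has probability (1/3)^8 · (2/3)^8 = 256/43046721
P = 12870 · 256/43046721 = 366080/4782969

Answer: 366080/4782969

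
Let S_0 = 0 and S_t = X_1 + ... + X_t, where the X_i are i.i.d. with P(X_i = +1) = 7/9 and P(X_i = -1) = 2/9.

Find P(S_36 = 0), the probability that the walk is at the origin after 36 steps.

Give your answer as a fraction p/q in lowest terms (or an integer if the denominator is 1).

Answer: 1291327786223501046251493785600/7509466514979724803946715958257547

Derivation:
To be at 0 after 36 steps: need exactly 18 steps of +1 and 18 of -1.
Number of such sequences: C(36,18) = 9075135300
Each has probability (7/9)^18 · (2/9)^18 = 426878854210636742656/22528399544939174411840147874772641
P = 9075135300 · 426878854210636742656/22528399544939174411840147874772641 = 1291327786223501046251493785600/7509466514979724803946715958257547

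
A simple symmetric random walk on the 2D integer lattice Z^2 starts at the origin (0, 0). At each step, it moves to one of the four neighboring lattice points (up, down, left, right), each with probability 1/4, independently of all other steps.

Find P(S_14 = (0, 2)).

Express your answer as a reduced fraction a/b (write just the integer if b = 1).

Answer: 9018009/268435456

Derivation:
Let h be the number of horizontal steps (so 14-h are vertical). To end at (0,2) need (h+0)/2 right-steps and ((14-h)+2)/2 up-steps.
Sum over h with 0 ≤ h ≤ 12, h ≡ 0 (mod 2), 14-h ≡ 0 (mod 2):
h=0: C(14,0)·C(0,0)·C(14,8) = 1·1·3003 = 3003
h=2: C(14,2)·C(2,1)·C(12,7) = 91·2·792 = 144144
h=4: C(14,4)·C(4,2)·C(10,6) = 1001·6·210 = 1261260
h=6: C(14,6)·C(6,3)·C(8,5) = 3003·20·56 = 3363360
h=8: C(14,8)·C(8,4)·C(6,4) = 3003·70·15 = 3153150
h=10: C(14,10)·C(10,5)·C(4,3) = 1001·252·4 = 1009008
h=12: C(14,12)·C(12,6)·C(2,2) = 91·924·1 = 84084
Total favorable: 9018009
Total paths: 4^14 = 268435456
P = 9018009/268435456 = 9018009/268435456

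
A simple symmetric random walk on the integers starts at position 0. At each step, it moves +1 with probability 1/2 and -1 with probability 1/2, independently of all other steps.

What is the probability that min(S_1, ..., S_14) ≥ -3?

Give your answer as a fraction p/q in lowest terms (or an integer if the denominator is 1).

Let f(t,s) = #length-t paths at position s with S_1..S_t all ≥ -3.
f(t,s) = f(t-1,s-1) + f(t-1,s+1) for s ≥ -3; f(t,s) = 0 for s < -3.
t=0: f(0,0)=1
t=1: f(1,-1)=1 f(1,1)=1
t=2: f(2,-2)=1 f(2,0)=2 f(2,2)=1
t=3: f(3,-3)=1 f(3,-1)=3 f(3,1)=3 f(3,3)=1
t=4: f(4,-2)=4 f(4,0)=6 f(4,2)=4 f(4,4)=1
t=5: f(5,-3)=4 f(5,-1)=10 f(5,1)=10 f(5,3)=5 f(5,5)=1
t=6: f(6,-2)=14 f(6,0)=20 f(6,2)=15 f(6,4)=6 f(6,6)=1
t=7: f(7,-3)=14 f(7,-1)=34 f(7,1)=35 f(7,3)=21 f(7,5)=7 f(7,7)=1
t=8: f(8,-2)=48 f(8,0)=69 f(8,2)=56 f(8,4)=28 f(8,6)=8 f(8,8)=1
t=9: f(9,-3)=48 f(9,-1)=117 f(9,1)=125 f(9,3)=84 f(9,5)=36 f(9,7)=9 f(9,9)=1
t=10: f(10,-2)=165 f(10,0)=242 f(10,2)=209 f(10,4)=120 f(10,6)=45 f(10,8)=10 f(10,10)=1
t=11: f(11,-3)=165 f(11,-1)=407 f(11,1)=451 f(11,3)=329 f(11,5)=165 f(11,7)=55 f(11,9)=11 f(11,11)=1
t=12: f(12,-2)=572 f(12,0)=858 f(12,2)=780 f(12,4)=494 f(12,6)=220 f(12,8)=66 f(12,10)=12 f(12,12)=1
t=13: f(13,-3)=572 f(13,-1)=1430 f(13,1)=1638 f(13,3)=1274 f(13,5)=714 f(13,7)=286 f(13,9)=78 f(13,11)=13 f(13,13)=1
t=14: f(14,-2)=2002 f(14,0)=3068 f(14,2)=2912 f(14,4)=1988 f(14,6)=1000 f(14,8)=364 f(14,10)=91 f(14,12)=14 f(14,14)=1
Σ_s f(14,s) = 11440
P = 11440/16384 = 715/1024

Answer: 715/1024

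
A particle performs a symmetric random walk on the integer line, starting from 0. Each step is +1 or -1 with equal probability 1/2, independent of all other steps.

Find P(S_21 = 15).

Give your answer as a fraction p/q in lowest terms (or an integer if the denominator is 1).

To reach position 15 after 21 steps: need 18 steps of +1 and 3 of -1.
Favorable paths: C(21,18) = 1330
Total paths: 2^21 = 2097152
P = 1330/2097152 = 665/1048576

Answer: 665/1048576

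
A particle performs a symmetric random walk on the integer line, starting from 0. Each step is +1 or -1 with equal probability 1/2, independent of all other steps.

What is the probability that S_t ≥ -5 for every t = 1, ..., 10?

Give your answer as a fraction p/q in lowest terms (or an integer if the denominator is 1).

Answer: 957/1024

Derivation:
Let f(t,s) = #length-t paths at position s with S_1..S_t all ≥ -5.
f(t,s) = f(t-1,s-1) + f(t-1,s+1) for s ≥ -5; f(t,s) = 0 for s < -5.
t=0: f(0,0)=1
t=1: f(1,-1)=1 f(1,1)=1
t=2: f(2,-2)=1 f(2,0)=2 f(2,2)=1
t=3: f(3,-3)=1 f(3,-1)=3 f(3,1)=3 f(3,3)=1
t=4: f(4,-4)=1 f(4,-2)=4 f(4,0)=6 f(4,2)=4 f(4,4)=1
t=5: f(5,-5)=1 f(5,-3)=5 f(5,-1)=10 f(5,1)=10 f(5,3)=5 f(5,5)=1
t=6: f(6,-4)=6 f(6,-2)=15 f(6,0)=20 f(6,2)=15 f(6,4)=6 f(6,6)=1
t=7: f(7,-5)=6 f(7,-3)=21 f(7,-1)=35 f(7,1)=35 f(7,3)=21 f(7,5)=7 f(7,7)=1
t=8: f(8,-4)=27 f(8,-2)=56 f(8,0)=70 f(8,2)=56 f(8,4)=28 f(8,6)=8 f(8,8)=1
t=9: f(9,-5)=27 f(9,-3)=83 f(9,-1)=126 f(9,1)=126 f(9,3)=84 f(9,5)=36 f(9,7)=9 f(9,9)=1
t=10: f(10,-4)=110 f(10,-2)=209 f(10,0)=252 f(10,2)=210 f(10,4)=120 f(10,6)=45 f(10,8)=10 f(10,10)=1
Σ_s f(10,s) = 957
P = 957/1024 = 957/1024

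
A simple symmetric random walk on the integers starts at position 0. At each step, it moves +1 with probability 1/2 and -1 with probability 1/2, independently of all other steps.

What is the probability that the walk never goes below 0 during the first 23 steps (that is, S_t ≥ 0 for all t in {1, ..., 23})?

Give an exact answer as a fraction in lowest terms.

Answer: 676039/4194304

Derivation:
Let f(t,s) = #length-t paths at position s with S_1..S_t all ≥ 0.
f(t,s) = f(t-1,s-1) + f(t-1,s+1) for s ≥ 0; f(t,s) = 0 for s < 0.
t=0: f(0,0)=1
t=1: f(1,1)=1
t=2: f(2,0)=1 f(2,2)=1
t=3: f(3,1)=2 f(3,3)=1
t=4: f(4,0)=2 f(4,2)=3 f(4,4)=1
t=5: f(5,1)=5 f(5,3)=4 f(5,5)=1
t=6: f(6,0)=5 f(6,2)=9 f(6,4)=5 f(6,6)=1
t=7: f(7,1)=14 f(7,3)=14 f(7,5)=6 f(7,7)=1
t=8: f(8,0)=14 f(8,2)=28 f(8,4)=20 f(8,6)=7 f(8,8)=1
t=9: f(9,1)=42 f(9,3)=48 f(9,5)=27 f(9,7)=8 f(9,9)=1
t=10: f(10,0)=42 f(10,2)=90 f(10,4)=75 f(10,6)=35 f(10,8)=9 f(10,10)=1
t=11: f(11,1)=132 f(11,3)=165 f(11,5)=110 f(11,7)=44 f(11,9)=10 f(11,11)=1
t=12: f(12,0)=132 f(12,2)=297 f(12,4)=275 f(12,6)=154 f(12,8)=54 f(12,10)=11 f(12,12)=1
t=13: f(13,1)=429 f(13,3)=572 f(13,5)=429 f(13,7)=208 f(13,9)=65 f(13,11)=12 f(13,13)=1
t=14: f(14,0)=429 f(14,2)=1001 f(14,4)=1001 f(14,6)=637 f(14,8)=273 f(14,10)=77 f(14,12)=13 f(14,14)=1
t=15: f(15,1)=1430 f(15,3)=2002 f(15,5)=1638 f(15,7)=910 f(15,9)=350 f(15,11)=90 f(15,13)=14 f(15,15)=1
t=16: f(16,0)=1430 f(16,2)=3432 f(16,4)=3640 f(16,6)=2548 f(16,8)=1260 f(16,10)=440 f(16,12)=104 f(16,14)=15 f(16,16)=1
t=17: f(17,1)=4862 f(17,3)=7072 f(17,5)=6188 f(17,7)=3808 f(17,9)=1700 f(17,11)=544 f(17,13)=119 f(17,15)=16 f(17,17)=1
t=18: f(18,0)=4862 f(18,2)=11934 f(18,4)=13260 f(18,6)=9996 f(18,8)=5508 f(18,10)=2244 f(18,12)=663 f(18,14)=135 f(18,16)=17 f(18,18)=1
t=19: f(19,1)=16796 f(19,3)=25194 f(19,5)=23256 f(19,7)=15504 f(19,9)=7752 f(19,11)=2907 f(19,13)=798 f(19,15)=152 f(19,17)=18 f(19,19)=1
t=20: f(20,0)=16796 f(20,2)=41990 f(20,4)=48450 f(20,6)=38760 f(20,8)=23256 f(20,10)=10659 f(20,12)=3705 f(20,14)=950 f(20,16)=170 f(20,18)=19 f(20,20)=1
t=21: f(21,1)=58786 f(21,3)=90440 f(21,5)=87210 f(21,7)=62016 f(21,9)=33915 f(21,11)=14364 f(21,13)=4655 f(21,15)=1120 f(21,17)=189 f(21,19)=20 f(21,21)=1
t=22: f(22,0)=58786 f(22,2)=149226 f(22,4)=177650 f(22,6)=149226 f(22,8)=95931 f(22,10)=48279 f(22,12)=19019 f(22,14)=5775 f(22,16)=1309 f(22,18)=209 f(22,20)=21 f(22,22)=1
t=23: f(23,1)=208012 f(23,3)=326876 f(23,5)=326876 f(23,7)=245157 f(23,9)=144210 f(23,11)=67298 f(23,13)=24794 f(23,15)=7084 f(23,17)=1518 f(23,19)=230 f(23,21)=22 f(23,23)=1
Σ_s f(23,s) = 1352078
P = 1352078/8388608 = 676039/4194304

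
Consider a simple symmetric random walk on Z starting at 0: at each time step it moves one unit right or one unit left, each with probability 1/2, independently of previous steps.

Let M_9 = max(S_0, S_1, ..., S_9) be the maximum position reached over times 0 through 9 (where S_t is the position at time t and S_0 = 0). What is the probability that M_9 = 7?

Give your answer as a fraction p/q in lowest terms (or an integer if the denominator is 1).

Answer: 9/512

Derivation:
Let M_9 = max(S_0,...,S_9). Use the reflection principle: for j ≥ 1, #{paths with M_9 ≥ j} = #{S_9 ≥ j} + #{S_9 ≥ j+1}.
By reflection, #{M_9 ≥ 7} = #{S_9 ≥ 7} + #{S_9 ≥ 8} = 10 + 1 = 11.
#{M_9 ≥ 8} = #{S_9 ≥ 8} + #{S_9 ≥ 9} = 1 + 1 = 2.
#{M_9 = 7} = 11 - 2 = 9.
P(M_9 = 7) = 9/512 = 9/512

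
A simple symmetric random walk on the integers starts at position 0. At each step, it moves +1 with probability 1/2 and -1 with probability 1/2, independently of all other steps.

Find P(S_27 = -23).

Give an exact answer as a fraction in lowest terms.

Answer: 351/134217728

Derivation:
To reach position -23 after 27 steps: need 2 steps of +1 and 25 of -1.
Favorable paths: C(27,2) = 351
Total paths: 2^27 = 134217728
P = 351/134217728 = 351/134217728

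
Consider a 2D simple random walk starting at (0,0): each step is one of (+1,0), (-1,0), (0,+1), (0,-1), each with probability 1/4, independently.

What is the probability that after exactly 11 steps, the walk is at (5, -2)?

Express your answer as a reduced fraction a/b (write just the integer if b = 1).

Let h be the number of horizontal steps (so 11-h are vertical). To end at (5,-2) need (h+5)/2 right-steps and ((11-h)-2)/2 up-steps.
Sum over h with 5 ≤ h ≤ 9, h ≡ 1 (mod 2), 11-h ≡ 0 (mod 2):
h=5: C(11,5)·C(5,5)·C(6,2) = 462·1·15 = 6930
h=7: C(11,7)·C(7,6)·C(4,1) = 330·7·4 = 9240
h=9: C(11,9)·C(9,7)·C(2,0) = 55·36·1 = 1980
Total favorable: 18150
Total paths: 4^11 = 4194304
P = 18150/4194304 = 9075/2097152

Answer: 9075/2097152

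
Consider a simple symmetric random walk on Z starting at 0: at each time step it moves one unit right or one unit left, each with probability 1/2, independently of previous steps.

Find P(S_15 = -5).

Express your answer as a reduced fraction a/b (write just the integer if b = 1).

To reach position -5 after 15 steps: need 5 steps of +1 and 10 of -1.
Favorable paths: C(15,5) = 3003
Total paths: 2^15 = 32768
P = 3003/32768 = 3003/32768

Answer: 3003/32768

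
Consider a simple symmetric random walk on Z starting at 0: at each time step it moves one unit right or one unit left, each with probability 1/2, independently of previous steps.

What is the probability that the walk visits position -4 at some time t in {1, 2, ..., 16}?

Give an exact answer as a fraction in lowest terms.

Answer: 10889/32768

Derivation:
Count via complement. Let g(t,s) = #length-t paths at position s with S_1..S_t all ≠ -4.
g(t,s) = g(t-1,s-1) + g(t-1,s+1) for s ≠ -4; g(t,-4) = 0.
t=0: g(0,0)=1
t=1: g(1,-1)=1 g(1,1)=1
t=2: g(2,-2)=1 g(2,0)=2 g(2,2)=1
t=3: g(3,-3)=1 g(3,-1)=3 g(3,1)=3 g(3,3)=1
t=4: g(4,-2)=4 g(4,0)=6 g(4,2)=4 g(4,4)=1
t=5: g(5,-3)=4 g(5,-1)=10 g(5,1)=10 g(5,3)=5 g(5,5)=1
t=6: g(6,-2)=14 g(6,0)=20 g(6,2)=15 g(6,4)=6 g(6,6)=1
t=7: g(7,-3)=14 g(7,-1)=34 g(7,1)=35 g(7,3)=21 g(7,5)=7 g(7,7)=1
t=8: g(8,-2)=48 g(8,0)=69 g(8,2)=56 g(8,4)=28 g(8,6)=8 g(8,8)=1
t=9: g(9,-3)=48 g(9,-1)=117 g(9,1)=125 g(9,3)=84 g(9,5)=36 g(9,7)=9 g(9,9)=1
t=10: g(10,-2)=165 g(10,0)=242 g(10,2)=209 g(10,4)=120 g(10,6)=45 g(10,8)=10 g(10,10)=1
t=11: g(11,-3)=165 g(11,-1)=407 g(11,1)=451 g(11,3)=329 g(11,5)=165 g(11,7)=55 g(11,9)=11 g(11,11)=1
t=12: g(12,-2)=572 g(12,0)=858 g(12,2)=780 g(12,4)=494 g(12,6)=220 g(12,8)=66 g(12,10)=12 g(12,12)=1
t=13: g(13,-3)=572 g(13,-1)=1430 g(13,1)=1638 g(13,3)=1274 g(13,5)=714 g(13,7)=286 g(13,9)=78 g(13,11)=13 g(13,13)=1
t=14: g(14,-2)=2002 g(14,0)=3068 g(14,2)=2912 g(14,4)=1988 g(14,6)=1000 g(14,8)=364 g(14,10)=91 g(14,12)=14 g(14,14)=1
t=15: g(15,-3)=2002 g(15,-1)=5070 g(15,1)=5980 g(15,3)=4900 g(15,5)=2988 g(15,7)=1364 g(15,9)=455 g(15,11)=105 g(15,13)=15 g(15,15)=1
t=16: g(16,-2)=7072 g(16,0)=11050 g(16,2)=10880 g(16,4)=7888 g(16,6)=4352 g(16,8)=1819 g(16,10)=560 g(16,12)=120 g(16,14)=16 g(16,16)=1
Paths never hitting -4: Σ_s g(16,s) = 43758
Paths hitting -4: 2^16 - 43758 = 21778
P = 21778/65536 = 10889/32768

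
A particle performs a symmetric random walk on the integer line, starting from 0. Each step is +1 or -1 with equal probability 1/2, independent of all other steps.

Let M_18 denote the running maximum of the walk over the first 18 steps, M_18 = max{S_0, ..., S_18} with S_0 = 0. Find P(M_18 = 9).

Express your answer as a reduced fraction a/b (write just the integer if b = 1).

Answer: 765/65536

Derivation:
Let M_18 = max(S_0,...,S_18). Use the reflection principle: for j ≥ 1, #{paths with M_18 ≥ j} = #{S_18 ≥ j} + #{S_18 ≥ j+1}.
By reflection, #{M_18 ≥ 9} = #{S_18 ≥ 9} + #{S_18 ≥ 10} = 4048 + 4048 = 8096.
#{M_18 ≥ 10} = #{S_18 ≥ 10} + #{S_18 ≥ 11} = 4048 + 988 = 5036.
#{M_18 = 9} = 8096 - 5036 = 3060.
P(M_18 = 9) = 3060/262144 = 765/65536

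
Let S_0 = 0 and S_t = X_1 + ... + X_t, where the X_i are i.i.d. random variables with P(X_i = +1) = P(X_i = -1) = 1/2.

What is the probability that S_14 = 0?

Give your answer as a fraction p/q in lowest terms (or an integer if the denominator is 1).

Answer: 429/2048

Derivation:
To return to 0 after 14 steps: need exactly 7 steps of +1 and 7 of -1.
Favorable paths: C(14,7) = 3432
Total paths: 2^14 = 16384
P = 3432/16384 = 429/2048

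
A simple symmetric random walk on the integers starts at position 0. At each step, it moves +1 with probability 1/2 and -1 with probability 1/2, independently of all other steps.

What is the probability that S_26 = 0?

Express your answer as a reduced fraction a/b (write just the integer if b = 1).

Answer: 1300075/8388608

Derivation:
To return to 0 after 26 steps: need exactly 13 steps of +1 and 13 of -1.
Favorable paths: C(26,13) = 10400600
Total paths: 2^26 = 67108864
P = 10400600/67108864 = 1300075/8388608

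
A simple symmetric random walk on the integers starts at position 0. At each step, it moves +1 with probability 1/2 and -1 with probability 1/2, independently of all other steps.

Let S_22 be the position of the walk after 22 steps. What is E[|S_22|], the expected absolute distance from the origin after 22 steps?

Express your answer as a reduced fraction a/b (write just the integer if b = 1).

Answer: 969969/262144

Derivation:
S_22 takes values m ≡ 0 (mod 2) with |m| ≤ 22; P(S_22=m) = C(22,(22+m)/2)/2^22.
Total paths: 2^22 = 4194304
Distribution: P(S=-22)=1/4194304, P(S=-20)=22/4194304, P(S=-18)=231/4194304, P(S=-16)=1540/4194304, P(S=-14)=7315/4194304, P(S=-12)=26334/4194304, P(S=-10)=74613/4194304, P(S=-8)=170544/4194304, P(S=-6)=319770/4194304, P(S=-4)=497420/4194304, P(S=-2)=646646/4194304, P(S=0)=705432/4194304, P(S=2)=646646/4194304, P(S=4)=497420/4194304, P(S=6)=319770/4194304, P(S=8)=170544/4194304, P(S=10)=74613/4194304, P(S=12)=26334/4194304, P(S=14)=7315/4194304, P(S=16)=1540/4194304, P(S=18)=231/4194304, P(S=20)=22/4194304, P(S=22)=1/4194304
E[|S_22|] = Σ_m |m|·P(S_22=m) = 15519504/4194304 = 969969/262144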